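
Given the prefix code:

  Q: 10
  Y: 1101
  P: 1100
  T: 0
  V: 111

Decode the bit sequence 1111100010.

VPTQ

Read left to right; each codeword is recognised as soon as it completes (prefix code):
  111→V | 1100→P | 0→T | 10→Q
Decoded message: VPTQ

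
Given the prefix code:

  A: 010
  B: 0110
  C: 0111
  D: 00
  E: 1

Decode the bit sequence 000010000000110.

Read left to right; each codeword is recognised as soon as it completes (prefix code):
  00→D | 00→D | 1→E | 00→D | 00→D | 00→D | 0110→B
Decoded message: DDEDDDB

DDEDDDB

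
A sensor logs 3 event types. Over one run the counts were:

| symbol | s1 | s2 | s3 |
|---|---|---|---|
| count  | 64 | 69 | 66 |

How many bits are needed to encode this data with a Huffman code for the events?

329

Build the Huffman tree bottom-up:
combine s1(64), s3(66) → 130
combine s2(69), 130 → 199
Total encoded bits = sum of merged weights = 130 + 199 = 329.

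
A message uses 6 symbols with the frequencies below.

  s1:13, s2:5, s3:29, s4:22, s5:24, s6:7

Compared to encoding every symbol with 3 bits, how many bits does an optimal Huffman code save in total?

Fixed-length: 3 bits × 100 symbols = 300 bits.
Huffman merges:
merge s2(5) and s6(7): 12
merge 12 and s1(13): 25
merge s4(22) and s5(24): 46
merge 25 and s3(29): 54
merge 46 and 54: 100
Huffman total = 12 + 25 + 46 + 54 + 100 = 237 bits.
Saving = 300 − 237 = 63 bits.

63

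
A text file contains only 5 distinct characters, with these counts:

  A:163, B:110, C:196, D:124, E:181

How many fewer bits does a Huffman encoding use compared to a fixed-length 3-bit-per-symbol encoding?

Fixed-length: 3 bits × 774 symbols = 2322 bits.
Huffman merges:
merge B(110) and D(124): 234
merge A(163) and E(181): 344
merge C(196) and 234: 430
merge 344 and 430: 774
Huffman total = 234 + 344 + 430 + 774 = 1782 bits.
Saving = 2322 − 1782 = 540 bits.

540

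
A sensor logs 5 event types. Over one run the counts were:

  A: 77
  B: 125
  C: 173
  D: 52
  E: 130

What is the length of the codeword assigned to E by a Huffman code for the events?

2

Huffman merges, smallest pair first:
combine D(52), A(77) → 129
combine B(125), 129 → 254
combine E(130), C(173) → 303
combine 254, 303 → 557
The subtree containing E is merged 2 times, so code length = 2.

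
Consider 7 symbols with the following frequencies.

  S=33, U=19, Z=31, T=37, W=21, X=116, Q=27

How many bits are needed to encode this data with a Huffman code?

718

Merge the two smallest weights repeatedly:
U(19) + W(21) → 40
Q(27) + Z(31) → 58
S(33) + T(37) → 70
40 + 58 → 98
70 + 98 → 168
X(116) + 168 → 284
The encoded length is the sum of every internal node's weight: 40 + 58 + 70 + 98 + 168 + 284 = 718 bits.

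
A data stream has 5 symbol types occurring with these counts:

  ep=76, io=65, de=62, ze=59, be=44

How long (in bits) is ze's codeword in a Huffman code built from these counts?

3

Build the tree from the bottom:
be(44) + ze(59) → 103
de(62) + io(65) → 127
ep(76) + 103 → 179
127 + 179 → 306
The subtree containing ze is merged 3 times, so code length = 3.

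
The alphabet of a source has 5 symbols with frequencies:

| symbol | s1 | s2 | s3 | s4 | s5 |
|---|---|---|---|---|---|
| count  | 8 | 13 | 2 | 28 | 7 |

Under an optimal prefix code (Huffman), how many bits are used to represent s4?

Build the tree from the bottom:
s3(2) + s5(7) → 9
s1(8) + 9 → 17
s2(13) + 17 → 30
s4(28) + 30 → 58
s4 is a child of the root — depth 1, so its codeword is a single bit.

1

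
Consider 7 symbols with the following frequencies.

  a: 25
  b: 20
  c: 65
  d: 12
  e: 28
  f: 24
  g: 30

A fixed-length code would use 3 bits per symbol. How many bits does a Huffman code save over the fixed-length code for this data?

65

Fixed-length: 3 bits × 204 symbols = 612 bits.
Huffman merges:
d(12) + b(20) → 32
f(24) + a(25) → 49
e(28) + g(30) → 58
32 + 49 → 81
58 + c(65) → 123
81 + 123 → 204
Huffman total = 32 + 49 + 58 + 81 + 123 + 204 = 547 bits.
Saving = 612 − 547 = 65 bits.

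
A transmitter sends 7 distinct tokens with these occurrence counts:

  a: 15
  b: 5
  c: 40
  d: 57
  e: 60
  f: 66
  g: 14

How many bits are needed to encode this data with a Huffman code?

641

Greedily combine the two least-frequent nodes:
combine b(5), g(14) → 19
combine a(15), 19 → 34
combine 34, c(40) → 74
combine d(57), e(60) → 117
combine f(66), 74 → 140
combine 117, 140 → 257
Total encoded bits = sum of merged weights = 19 + 34 + 74 + 117 + 140 + 257 = 641.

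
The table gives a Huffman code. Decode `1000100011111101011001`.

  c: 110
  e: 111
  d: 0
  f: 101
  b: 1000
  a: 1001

Read left to right; each codeword is recognised as soon as it completes (prefix code):
  1000→b | 1000→b | 111→e | 111→e | 0→d | 101→f | 1001→a
Decoded message: bbeedfa

bbeedfa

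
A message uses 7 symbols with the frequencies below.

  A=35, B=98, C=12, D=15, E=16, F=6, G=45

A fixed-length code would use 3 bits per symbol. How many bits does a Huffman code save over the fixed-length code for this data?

147

Fixed-length: 3 bits × 227 symbols = 681 bits.
Huffman merges:
combine F(6), C(12) → 18
combine D(15), E(16) → 31
combine 18, 31 → 49
combine A(35), G(45) → 80
combine 49, 80 → 129
combine B(98), 129 → 227
Huffman total = 18 + 31 + 49 + 80 + 129 + 227 = 534 bits.
Saving = 681 − 534 = 147 bits.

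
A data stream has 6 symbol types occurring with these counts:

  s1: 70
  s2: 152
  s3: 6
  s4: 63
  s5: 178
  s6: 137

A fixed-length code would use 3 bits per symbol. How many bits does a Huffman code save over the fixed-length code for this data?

398

Fixed-length: 3 bits × 606 symbols = 1818 bits.
Huffman merges:
s3(6) + s4(63) → 69
69 + s1(70) → 139
s6(137) + 139 → 276
s2(152) + s5(178) → 330
276 + 330 → 606
Huffman total = 69 + 139 + 276 + 330 + 606 = 1420 bits.
Saving = 1818 − 1420 = 398 bits.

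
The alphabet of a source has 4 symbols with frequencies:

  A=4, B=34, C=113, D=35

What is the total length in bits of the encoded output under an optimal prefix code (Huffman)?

Build the Huffman tree bottom-up:
A(4) + B(34) → 38
D(35) + 38 → 73
73 + C(113) → 186
Total encoded bits = sum of merged weights = 38 + 73 + 186 = 297.

297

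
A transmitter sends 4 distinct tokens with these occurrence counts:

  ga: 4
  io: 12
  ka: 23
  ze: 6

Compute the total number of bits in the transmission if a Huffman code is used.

77

Greedily combine the two least-frequent nodes:
merge ga(4) and ze(6): 10
merge 10 and io(12): 22
merge 22 and ka(23): 45
Each symbol's bit-cost is frequency × depth; summing gives 77 bits (equivalently 10 + 22 + 45).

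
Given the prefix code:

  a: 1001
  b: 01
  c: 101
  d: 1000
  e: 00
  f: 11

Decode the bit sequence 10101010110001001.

cbbbda

Read left to right; each codeword is recognised as soon as it completes (prefix code):
  101→c | 01→b | 01→b | 01→b | 1000→d | 1001→a
Decoded message: cbbbda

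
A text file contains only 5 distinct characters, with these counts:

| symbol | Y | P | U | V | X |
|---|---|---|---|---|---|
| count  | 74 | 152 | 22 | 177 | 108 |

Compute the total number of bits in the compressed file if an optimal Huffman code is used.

Build the Huffman tree bottom-up:
combine U(22), Y(74) → 96
combine 96, X(108) → 204
combine P(152), V(177) → 329
combine 204, 329 → 533
Each symbol's bit-cost is frequency × depth; summing gives 1162 bits (equivalently 96 + 204 + 329 + 533).

1162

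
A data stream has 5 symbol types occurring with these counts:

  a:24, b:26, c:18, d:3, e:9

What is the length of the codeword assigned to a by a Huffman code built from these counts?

2

Huffman merges, smallest pair first:
combine d(3), e(9) → 12
combine 12, c(18) → 30
combine a(24), b(26) → 50
combine 30, 50 → 80
The subtree containing a is merged 2 times, so code length = 2.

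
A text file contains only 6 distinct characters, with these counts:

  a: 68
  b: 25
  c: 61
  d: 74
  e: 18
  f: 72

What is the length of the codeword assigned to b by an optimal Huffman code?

Build the tree from the bottom:
merge e(18) and b(25): 43
merge 43 and c(61): 104
merge a(68) and f(72): 140
merge d(74) and 104: 178
merge 140 and 178: 318
The subtree containing b is merged 4 times, so code length = 4.

4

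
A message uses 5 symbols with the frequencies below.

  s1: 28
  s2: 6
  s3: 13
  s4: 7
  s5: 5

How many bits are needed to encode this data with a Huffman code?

119

Merge the two smallest weights repeatedly:
s5(5) + s2(6) → 11
s4(7) + 11 → 18
s3(13) + 18 → 31
s1(28) + 31 → 59
Each symbol's bit-cost is frequency × depth; summing gives 119 bits (equivalently 11 + 18 + 31 + 59).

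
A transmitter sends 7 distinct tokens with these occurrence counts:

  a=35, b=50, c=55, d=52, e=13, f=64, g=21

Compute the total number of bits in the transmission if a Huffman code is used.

785

Merge the two smallest weights repeatedly:
e(13) + g(21) → 34
34 + a(35) → 69
b(50) + d(52) → 102
c(55) + f(64) → 119
69 + 102 → 171
119 + 171 → 290
Each symbol's bit-cost is frequency × depth; summing gives 785 bits (equivalently 34 + 69 + 102 + 119 + 171 + 290).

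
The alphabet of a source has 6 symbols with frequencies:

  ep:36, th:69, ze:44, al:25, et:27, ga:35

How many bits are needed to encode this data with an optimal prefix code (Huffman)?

Merge the two smallest weights repeatedly:
merge al(25) and et(27): 52
merge ga(35) and ep(36): 71
merge ze(44) and 52: 96
merge th(69) and 71: 140
merge 96 and 140: 236
Total encoded bits = sum of merged weights = 52 + 71 + 96 + 140 + 236 = 595.

595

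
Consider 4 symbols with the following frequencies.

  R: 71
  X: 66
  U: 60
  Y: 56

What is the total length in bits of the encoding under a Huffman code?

Greedily combine the two least-frequent nodes:
combine Y(56), U(60) → 116
combine X(66), R(71) → 137
combine 116, 137 → 253
Each symbol's bit-cost is frequency × depth; summing gives 506 bits (equivalently 116 + 137 + 253).

506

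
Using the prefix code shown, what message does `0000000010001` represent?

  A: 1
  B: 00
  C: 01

Read left to right; each codeword is recognised as soon as it completes (prefix code):
  00→B | 00→B | 00→B | 00→B | 1→A | 00→B | 01→C
Decoded message: BBBBABC

BBBBABC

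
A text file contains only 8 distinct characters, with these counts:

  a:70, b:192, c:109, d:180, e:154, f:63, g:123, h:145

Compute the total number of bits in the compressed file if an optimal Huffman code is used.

3049

Merge the two smallest weights repeatedly:
f(63) + a(70) → 133
c(109) + g(123) → 232
133 + h(145) → 278
e(154) + d(180) → 334
b(192) + 232 → 424
278 + 334 → 612
424 + 612 → 1036
Each symbol's bit-cost is frequency × depth; summing gives 3049 bits (equivalently 133 + 232 + 278 + 334 + 424 + 612 + 1036).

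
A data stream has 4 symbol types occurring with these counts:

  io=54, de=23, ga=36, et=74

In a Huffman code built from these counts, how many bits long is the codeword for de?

Huffman merges, smallest pair first:
merge de(23) and ga(36): 59
merge io(54) and 59: 113
merge et(74) and 113: 187
de sits 3 levels below the root, so its codeword is 3 bits.

3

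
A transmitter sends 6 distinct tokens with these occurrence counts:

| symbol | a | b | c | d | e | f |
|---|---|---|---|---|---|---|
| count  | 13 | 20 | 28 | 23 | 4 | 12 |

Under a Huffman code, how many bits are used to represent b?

2

Huffman merges, smallest pair first:
merge e(4) and f(12): 16
merge a(13) and 16: 29
merge b(20) and d(23): 43
merge c(28) and 29: 57
merge 43 and 57: 100
b's leaf is at depth 2, giving a 2-bit codeword.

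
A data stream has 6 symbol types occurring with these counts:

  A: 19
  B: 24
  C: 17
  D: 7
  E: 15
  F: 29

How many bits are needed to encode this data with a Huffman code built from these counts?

Merge the two smallest weights repeatedly:
merge D(7) and E(15): 22
merge C(17) and A(19): 36
merge 22 and B(24): 46
merge F(29) and 36: 65
merge 46 and 65: 111
Each symbol's bit-cost is frequency × depth; summing gives 280 bits (equivalently 22 + 36 + 46 + 65 + 111).

280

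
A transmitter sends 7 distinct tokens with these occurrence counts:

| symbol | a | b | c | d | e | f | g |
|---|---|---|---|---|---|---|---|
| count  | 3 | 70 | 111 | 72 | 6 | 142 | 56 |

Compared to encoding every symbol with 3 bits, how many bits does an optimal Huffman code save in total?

Fixed-length: 3 bits × 460 symbols = 1380 bits.
Huffman merges:
merge a(3) and e(6): 9
merge 9 and g(56): 65
merge 65 and b(70): 135
merge d(72) and c(111): 183
merge 135 and f(142): 277
merge 183 and 277: 460
Huffman total = 9 + 65 + 135 + 183 + 277 + 460 = 1129 bits.
Saving = 1380 − 1129 = 251 bits.

251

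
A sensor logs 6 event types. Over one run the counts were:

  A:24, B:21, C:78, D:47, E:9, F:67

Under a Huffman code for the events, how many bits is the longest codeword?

4

Merge the two lowest-weight nodes at each step:
combine E(9), B(21) → 30
combine A(24), 30 → 54
combine D(47), 54 → 101
combine F(67), C(78) → 145
combine 101, 145 → 246
Maximum depth reached is 4.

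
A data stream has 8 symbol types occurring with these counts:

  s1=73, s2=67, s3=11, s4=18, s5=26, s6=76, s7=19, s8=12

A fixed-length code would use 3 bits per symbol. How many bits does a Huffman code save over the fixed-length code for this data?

Fixed-length: 3 bits × 302 symbols = 906 bits.
Huffman merges:
merge s3(11) and s8(12): 23
merge s4(18) and s7(19): 37
merge 23 and s5(26): 49
merge 37 and 49: 86
merge s2(67) and s1(73): 140
merge s6(76) and 86: 162
merge 140 and 162: 302
Huffman total = 23 + 37 + 49 + 86 + 140 + 162 + 302 = 799 bits.
Saving = 906 − 799 = 107 bits.

107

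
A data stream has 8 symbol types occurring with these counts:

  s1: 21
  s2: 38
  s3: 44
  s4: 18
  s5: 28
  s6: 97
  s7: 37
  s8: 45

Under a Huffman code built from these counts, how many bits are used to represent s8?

Build the tree from the bottom:
s4(18) + s1(21) → 39
s5(28) + s7(37) → 65
s2(38) + 39 → 77
s3(44) + s8(45) → 89
65 + 77 → 142
89 + s6(97) → 186
142 + 186 → 328
The subtree containing s8 is merged 3 times, so code length = 3.

3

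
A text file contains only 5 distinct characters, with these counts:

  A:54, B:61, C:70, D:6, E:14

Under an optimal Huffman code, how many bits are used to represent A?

2

Build the tree from the bottom:
combine D(6), E(14) → 20
combine 20, A(54) → 74
combine B(61), C(70) → 131
combine 74, 131 → 205
A sits 2 levels below the root, so its codeword is 2 bits.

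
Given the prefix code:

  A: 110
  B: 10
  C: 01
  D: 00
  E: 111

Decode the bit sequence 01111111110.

CEEA

Read left to right; each codeword is recognised as soon as it completes (prefix code):
  01→C | 111→E | 111→E | 110→A
Decoded message: CEEA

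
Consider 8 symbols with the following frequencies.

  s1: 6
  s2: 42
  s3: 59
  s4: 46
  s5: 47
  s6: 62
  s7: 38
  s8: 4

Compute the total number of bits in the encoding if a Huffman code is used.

849

Merge the two smallest weights repeatedly:
merge s8(4) and s1(6): 10
merge 10 and s7(38): 48
merge s2(42) and s4(46): 88
merge s5(47) and 48: 95
merge s3(59) and s6(62): 121
merge 88 and 95: 183
merge 121 and 183: 304
The encoded length is the sum of every internal node's weight: 10 + 48 + 88 + 95 + 121 + 183 + 304 = 849 bits.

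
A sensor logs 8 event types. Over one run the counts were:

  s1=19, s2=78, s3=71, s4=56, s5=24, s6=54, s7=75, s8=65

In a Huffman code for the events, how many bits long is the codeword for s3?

3

Repeatedly merge the two smallest:
s1(19) + s5(24) → 43
43 + s6(54) → 97
s4(56) + s8(65) → 121
s3(71) + s7(75) → 146
s2(78) + 97 → 175
121 + 146 → 267
175 + 267 → 442
s3 sits 3 levels below the root, so its codeword is 3 bits.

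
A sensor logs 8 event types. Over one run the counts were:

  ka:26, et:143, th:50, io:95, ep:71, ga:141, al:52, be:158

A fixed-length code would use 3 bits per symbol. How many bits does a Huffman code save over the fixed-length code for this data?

Fixed-length: 3 bits × 736 symbols = 2208 bits.
Huffman merges:
ka(26) + th(50) → 76
al(52) + ep(71) → 123
76 + io(95) → 171
123 + ga(141) → 264
et(143) + be(158) → 301
171 + 264 → 435
301 + 435 → 736
Huffman total = 76 + 123 + 171 + 264 + 301 + 435 + 736 = 2106 bits.
Saving = 2208 − 2106 = 102 bits.

102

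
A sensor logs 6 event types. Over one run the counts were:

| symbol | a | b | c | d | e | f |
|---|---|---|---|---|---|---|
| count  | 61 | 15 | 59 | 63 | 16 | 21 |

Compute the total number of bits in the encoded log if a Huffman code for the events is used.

553

Greedily combine the two least-frequent nodes:
b(15) + e(16) → 31
f(21) + 31 → 52
52 + c(59) → 111
a(61) + d(63) → 124
111 + 124 → 235
The encoded length is the sum of every internal node's weight: 31 + 52 + 111 + 124 + 235 = 553 bits.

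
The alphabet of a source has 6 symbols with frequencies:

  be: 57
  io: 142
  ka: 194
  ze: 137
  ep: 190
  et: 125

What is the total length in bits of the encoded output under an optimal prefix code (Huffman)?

Merge the two smallest weights repeatedly:
combine be(57), et(125) → 182
combine ze(137), io(142) → 279
combine 182, ep(190) → 372
combine ka(194), 279 → 473
combine 372, 473 → 845
Each symbol's bit-cost is frequency × depth; summing gives 2151 bits (equivalently 182 + 279 + 372 + 473 + 845).

2151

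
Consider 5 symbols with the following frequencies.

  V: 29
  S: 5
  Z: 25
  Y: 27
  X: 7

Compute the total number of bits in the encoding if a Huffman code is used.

198

Greedily combine the two least-frequent nodes:
merge S(5) and X(7): 12
merge 12 and Z(25): 37
merge Y(27) and V(29): 56
merge 37 and 56: 93
The encoded length is the sum of every internal node's weight: 12 + 37 + 56 + 93 = 198 bits.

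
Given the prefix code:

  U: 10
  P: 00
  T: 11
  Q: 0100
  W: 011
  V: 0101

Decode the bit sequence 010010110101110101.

Read left to right; each codeword is recognised as soon as it completes (prefix code):
  0100→Q | 10→U | 11→T | 0101→V | 11→T | 0101→V
Decoded message: QUTVTV

QUTVTV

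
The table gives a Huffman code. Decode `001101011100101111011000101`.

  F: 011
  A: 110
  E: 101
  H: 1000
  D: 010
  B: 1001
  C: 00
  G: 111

Read left to right; each codeword is recognised as soon as it completes (prefix code):
  00→C | 110→A | 101→E | 110→A | 010→D | 111→G | 101→E | 1000→H | 101→E
Decoded message: CAEADGEHE

CAEADGEHE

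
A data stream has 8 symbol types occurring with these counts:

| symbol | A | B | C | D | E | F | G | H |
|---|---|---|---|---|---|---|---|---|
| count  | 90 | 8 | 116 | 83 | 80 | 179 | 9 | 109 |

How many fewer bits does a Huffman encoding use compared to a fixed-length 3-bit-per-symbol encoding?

Fixed-length: 3 bits × 674 symbols = 2022 bits.
Huffman merges:
B(8) + G(9) → 17
17 + E(80) → 97
D(83) + A(90) → 173
97 + H(109) → 206
C(116) + 173 → 289
F(179) + 206 → 385
289 + 385 → 674
Huffman total = 17 + 97 + 173 + 206 + 289 + 385 + 674 = 1841 bits.
Saving = 2022 − 1841 = 181 bits.

181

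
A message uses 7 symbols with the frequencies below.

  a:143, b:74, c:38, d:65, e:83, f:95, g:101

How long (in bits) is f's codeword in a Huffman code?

Build the tree from the bottom:
c(38) + d(65) → 103
b(74) + e(83) → 157
f(95) + g(101) → 196
103 + a(143) → 246
157 + 196 → 353
246 + 353 → 599
The subtree containing f is merged 3 times, so code length = 3.

3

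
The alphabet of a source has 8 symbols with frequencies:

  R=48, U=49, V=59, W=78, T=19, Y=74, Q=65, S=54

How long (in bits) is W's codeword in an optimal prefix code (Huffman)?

Repeatedly merge the two smallest:
T(19) + R(48) → 67
U(49) + S(54) → 103
V(59) + Q(65) → 124
67 + Y(74) → 141
W(78) + 103 → 181
124 + 141 → 265
181 + 265 → 446
W's leaf is at depth 2, giving a 2-bit codeword.

2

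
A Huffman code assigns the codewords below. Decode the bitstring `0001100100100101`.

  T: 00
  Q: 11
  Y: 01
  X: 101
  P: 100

Read left to right; each codeword is recognised as soon as it completes (prefix code):
  00→T | 01→Y | 100→P | 100→P | 100→P | 101→X
Decoded message: TYPPPX

TYPPPX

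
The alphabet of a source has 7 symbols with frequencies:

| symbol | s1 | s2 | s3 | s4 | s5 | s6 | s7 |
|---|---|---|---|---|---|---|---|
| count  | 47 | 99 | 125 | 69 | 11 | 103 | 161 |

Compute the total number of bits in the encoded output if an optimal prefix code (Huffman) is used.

Greedily combine the two least-frequent nodes:
combine s5(11), s1(47) → 58
combine 58, s4(69) → 127
combine s2(99), s6(103) → 202
combine s3(125), 127 → 252
combine s7(161), 202 → 363
combine 252, 363 → 615
Each symbol's bit-cost is frequency × depth; summing gives 1617 bits (equivalently 58 + 127 + 202 + 252 + 363 + 615).

1617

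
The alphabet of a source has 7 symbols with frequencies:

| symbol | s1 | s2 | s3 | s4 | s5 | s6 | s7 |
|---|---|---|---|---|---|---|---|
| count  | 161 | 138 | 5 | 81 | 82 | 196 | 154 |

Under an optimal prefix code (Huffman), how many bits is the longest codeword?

4

Merge the two lowest-weight nodes at each step:
merge s3(5) and s4(81): 86
merge s5(82) and 86: 168
merge s2(138) and s7(154): 292
merge s1(161) and 168: 329
merge s6(196) and 292: 488
merge 329 and 488: 817
Maximum depth reached is 4.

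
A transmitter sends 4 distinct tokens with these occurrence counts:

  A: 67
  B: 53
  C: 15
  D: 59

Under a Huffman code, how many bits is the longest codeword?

2

Merge the two lowest-weight nodes at each step:
merge C(15) and B(53): 68
merge D(59) and A(67): 126
merge 68 and 126: 194
The rarest symbols sit at the bottom; the longest codeword is 2 bits.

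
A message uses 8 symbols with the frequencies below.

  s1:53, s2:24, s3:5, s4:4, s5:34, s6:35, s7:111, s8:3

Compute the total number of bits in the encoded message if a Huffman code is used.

640

Merge the two smallest weights repeatedly:
s8(3) + s4(4) → 7
s3(5) + 7 → 12
12 + s2(24) → 36
s5(34) + s6(35) → 69
36 + s1(53) → 89
69 + 89 → 158
s7(111) + 158 → 269
The encoded length is the sum of every internal node's weight: 7 + 12 + 36 + 69 + 89 + 158 + 269 = 640 bits.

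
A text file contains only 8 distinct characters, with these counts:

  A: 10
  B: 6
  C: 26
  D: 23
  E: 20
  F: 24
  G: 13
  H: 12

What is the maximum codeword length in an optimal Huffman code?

Merge the two lowest-weight nodes at each step:
B(6) + A(10) → 16
H(12) + G(13) → 25
16 + E(20) → 36
D(23) + F(24) → 47
25 + C(26) → 51
36 + 47 → 83
51 + 83 → 134
The first pair merged (B, A) ends up deepest, at depth 4.

4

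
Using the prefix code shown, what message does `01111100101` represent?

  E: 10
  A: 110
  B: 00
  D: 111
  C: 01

CDECC

Read left to right; each codeword is recognised as soon as it completes (prefix code):
  01→C | 111→D | 10→E | 01→C | 01→C
Decoded message: CDECC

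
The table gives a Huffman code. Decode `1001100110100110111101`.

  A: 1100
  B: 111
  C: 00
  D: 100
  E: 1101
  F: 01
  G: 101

DAECEBF

Read left to right; each codeword is recognised as soon as it completes (prefix code):
  100→D | 1100→A | 1101→E | 00→C | 1101→E | 111→B | 01→F
Decoded message: DAECEBF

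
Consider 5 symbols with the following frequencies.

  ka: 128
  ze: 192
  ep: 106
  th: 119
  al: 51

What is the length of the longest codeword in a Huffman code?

3

Merge the two lowest-weight nodes at each step:
combine al(51), ep(106) → 157
combine th(119), ka(128) → 247
combine 157, ze(192) → 349
combine 247, 349 → 596
The first pair merged (al, ep) ends up deepest, at depth 3.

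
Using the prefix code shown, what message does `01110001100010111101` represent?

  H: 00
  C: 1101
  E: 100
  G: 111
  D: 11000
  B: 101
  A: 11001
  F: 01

FDDBGF

Read left to right; each codeword is recognised as soon as it completes (prefix code):
  01→F | 11000→D | 11000→D | 101→B | 111→G | 01→F
Decoded message: FDDBGF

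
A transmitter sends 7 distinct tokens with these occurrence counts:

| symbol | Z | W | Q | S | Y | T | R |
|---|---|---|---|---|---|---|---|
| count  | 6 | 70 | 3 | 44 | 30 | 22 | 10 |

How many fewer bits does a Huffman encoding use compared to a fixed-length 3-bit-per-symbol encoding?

Fixed-length: 3 bits × 185 symbols = 555 bits.
Huffman merges:
Q(3) + Z(6) → 9
9 + R(10) → 19
19 + T(22) → 41
Y(30) + 41 → 71
S(44) + W(70) → 114
71 + 114 → 185
Huffman total = 9 + 19 + 41 + 71 + 114 + 185 = 439 bits.
Saving = 555 − 439 = 116 bits.

116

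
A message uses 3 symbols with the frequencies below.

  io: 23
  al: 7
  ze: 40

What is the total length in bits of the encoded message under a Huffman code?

100

Build the Huffman tree bottom-up:
al(7) + io(23) → 30
30 + ze(40) → 70
Total encoded bits = sum of merged weights = 30 + 70 = 100.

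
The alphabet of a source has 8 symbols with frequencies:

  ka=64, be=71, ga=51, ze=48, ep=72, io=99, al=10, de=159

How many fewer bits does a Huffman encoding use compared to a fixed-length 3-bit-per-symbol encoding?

101

Fixed-length: 3 bits × 574 symbols = 1722 bits.
Huffman merges:
combine al(10), ze(48) → 58
combine ga(51), 58 → 109
combine ka(64), be(71) → 135
combine ep(72), io(99) → 171
combine 109, 135 → 244
combine de(159), 171 → 330
combine 244, 330 → 574
Huffman total = 58 + 109 + 135 + 171 + 244 + 330 + 574 = 1621 bits.
Saving = 1722 − 1621 = 101 bits.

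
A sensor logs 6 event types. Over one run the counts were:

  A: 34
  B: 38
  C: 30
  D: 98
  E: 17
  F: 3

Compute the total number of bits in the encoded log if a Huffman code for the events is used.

484

Greedily combine the two least-frequent nodes:
combine F(3), E(17) → 20
combine 20, C(30) → 50
combine A(34), B(38) → 72
combine 50, 72 → 122
combine D(98), 122 → 220
Total encoded bits = sum of merged weights = 20 + 50 + 72 + 122 + 220 = 484.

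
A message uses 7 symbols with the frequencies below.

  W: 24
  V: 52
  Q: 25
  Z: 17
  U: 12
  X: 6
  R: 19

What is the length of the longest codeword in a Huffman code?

4

Merge the two lowest-weight nodes at each step:
X(6) + U(12) → 18
Z(17) + 18 → 35
R(19) + W(24) → 43
Q(25) + 35 → 60
43 + V(52) → 95
60 + 95 → 155
The first pair merged (X, U) ends up deepest, at depth 4.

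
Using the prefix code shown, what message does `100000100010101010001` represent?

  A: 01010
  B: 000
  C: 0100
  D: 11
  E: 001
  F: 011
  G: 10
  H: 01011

GBCAGGE

Read left to right; each codeword is recognised as soon as it completes (prefix code):
  10→G | 000→B | 0100→C | 01010→A | 10→G | 10→G | 001→E
Decoded message: GBCAGGE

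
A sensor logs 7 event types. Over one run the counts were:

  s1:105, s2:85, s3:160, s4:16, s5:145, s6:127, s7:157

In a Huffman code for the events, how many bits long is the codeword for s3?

2

Build the tree from the bottom:
combine s4(16), s2(85) → 101
combine 101, s1(105) → 206
combine s6(127), s5(145) → 272
combine s7(157), s3(160) → 317
combine 206, 272 → 478
combine 317, 478 → 795
s3 sits 2 levels below the root, so its codeword is 2 bits.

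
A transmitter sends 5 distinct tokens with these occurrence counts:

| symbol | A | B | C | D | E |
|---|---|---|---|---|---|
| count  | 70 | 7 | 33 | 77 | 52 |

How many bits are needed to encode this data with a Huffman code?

Merge the two smallest weights repeatedly:
B(7) + C(33) → 40
40 + E(52) → 92
A(70) + D(77) → 147
92 + 147 → 239
Total encoded bits = sum of merged weights = 40 + 92 + 147 + 239 = 518.

518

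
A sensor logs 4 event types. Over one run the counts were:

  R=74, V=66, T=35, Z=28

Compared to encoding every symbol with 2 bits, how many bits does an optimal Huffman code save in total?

Fixed-length: 2 bits × 203 symbols = 406 bits.
Huffman merges:
Z(28) + T(35) → 63
63 + V(66) → 129
R(74) + 129 → 203
Huffman total = 63 + 129 + 203 = 395 bits.
Saving = 406 − 395 = 11 bits.

11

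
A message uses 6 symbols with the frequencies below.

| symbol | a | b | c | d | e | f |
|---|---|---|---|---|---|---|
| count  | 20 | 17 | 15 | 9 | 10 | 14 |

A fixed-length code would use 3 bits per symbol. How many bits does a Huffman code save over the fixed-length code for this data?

Fixed-length: 3 bits × 85 symbols = 255 bits.
Huffman merges:
combine d(9), e(10) → 19
combine f(14), c(15) → 29
combine b(17), 19 → 36
combine a(20), 29 → 49
combine 36, 49 → 85
Huffman total = 19 + 29 + 36 + 49 + 85 = 218 bits.
Saving = 255 − 218 = 37 bits.

37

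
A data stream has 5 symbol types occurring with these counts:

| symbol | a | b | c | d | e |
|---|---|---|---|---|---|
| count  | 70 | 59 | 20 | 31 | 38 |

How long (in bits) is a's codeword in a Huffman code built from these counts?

Build the tree from the bottom:
combine c(20), d(31) → 51
combine e(38), 51 → 89
combine b(59), a(70) → 129
combine 89, 129 → 218
a's leaf is at depth 2, giving a 2-bit codeword.

2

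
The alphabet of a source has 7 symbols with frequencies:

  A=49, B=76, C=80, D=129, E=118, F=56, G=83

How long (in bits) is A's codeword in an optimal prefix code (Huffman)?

Build the tree from the bottom:
combine A(49), F(56) → 105
combine B(76), C(80) → 156
combine G(83), 105 → 188
combine E(118), D(129) → 247
combine 156, 188 → 344
combine 247, 344 → 591
The subtree containing A is merged 4 times, so code length = 4.

4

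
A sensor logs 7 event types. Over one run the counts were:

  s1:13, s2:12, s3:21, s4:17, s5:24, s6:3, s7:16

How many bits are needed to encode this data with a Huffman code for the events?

Build the Huffman tree bottom-up:
merge s6(3) and s2(12): 15
merge s1(13) and 15: 28
merge s7(16) and s4(17): 33
merge s3(21) and s5(24): 45
merge 28 and 33: 61
merge 45 and 61: 106
Total encoded bits = sum of merged weights = 15 + 28 + 33 + 45 + 61 + 106 = 288.

288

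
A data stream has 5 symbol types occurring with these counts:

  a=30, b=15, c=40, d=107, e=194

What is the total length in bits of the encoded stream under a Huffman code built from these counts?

708

Merge the two smallest weights repeatedly:
merge b(15) and a(30): 45
merge c(40) and 45: 85
merge 85 and d(107): 192
merge 192 and e(194): 386
The encoded length is the sum of every internal node's weight: 45 + 85 + 192 + 386 = 708 bits.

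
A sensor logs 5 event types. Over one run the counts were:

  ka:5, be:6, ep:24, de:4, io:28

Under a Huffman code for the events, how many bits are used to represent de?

Repeatedly merge the two smallest:
combine de(4), ka(5) → 9
combine be(6), 9 → 15
combine 15, ep(24) → 39
combine io(28), 39 → 67
de sits 4 levels below the root, so its codeword is 4 bits.

4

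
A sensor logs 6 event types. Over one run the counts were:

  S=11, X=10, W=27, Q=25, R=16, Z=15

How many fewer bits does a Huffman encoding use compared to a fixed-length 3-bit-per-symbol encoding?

52

Fixed-length: 3 bits × 104 symbols = 312 bits.
Huffman merges:
X(10) + S(11) → 21
Z(15) + R(16) → 31
21 + Q(25) → 46
W(27) + 31 → 58
46 + 58 → 104
Huffman total = 21 + 31 + 46 + 58 + 104 = 260 bits.
Saving = 312 − 260 = 52 bits.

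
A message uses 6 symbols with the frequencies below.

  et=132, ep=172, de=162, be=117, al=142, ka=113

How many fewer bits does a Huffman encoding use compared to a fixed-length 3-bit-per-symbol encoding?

Fixed-length: 3 bits × 838 symbols = 2514 bits.
Huffman merges:
combine ka(113), be(117) → 230
combine et(132), al(142) → 274
combine de(162), ep(172) → 334
combine 230, 274 → 504
combine 334, 504 → 838
Huffman total = 230 + 274 + 334 + 504 + 838 = 2180 bits.
Saving = 2514 − 2180 = 334 bits.

334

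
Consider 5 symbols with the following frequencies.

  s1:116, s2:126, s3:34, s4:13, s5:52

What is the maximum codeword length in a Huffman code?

4

Merge the two lowest-weight nodes at each step:
s4(13) + s3(34) → 47
47 + s5(52) → 99
99 + s1(116) → 215
s2(126) + 215 → 341
Maximum depth reached is 4.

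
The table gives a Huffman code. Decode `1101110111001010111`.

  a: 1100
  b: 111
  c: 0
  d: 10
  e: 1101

Read left to right; each codeword is recognised as soon as it completes (prefix code):
  1101→e | 1101→e | 1100→a | 10→d | 10→d | 111→b
Decoded message: eeaddb

eeaddb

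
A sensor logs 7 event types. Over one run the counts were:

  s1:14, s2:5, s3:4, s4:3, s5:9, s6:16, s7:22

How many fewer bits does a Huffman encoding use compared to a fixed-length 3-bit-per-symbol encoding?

33

Fixed-length: 3 bits × 73 symbols = 219 bits.
Huffman merges:
merge s4(3) and s3(4): 7
merge s2(5) and 7: 12
merge s5(9) and 12: 21
merge s1(14) and s6(16): 30
merge 21 and s7(22): 43
merge 30 and 43: 73
Huffman total = 7 + 12 + 21 + 30 + 43 + 73 = 186 bits.
Saving = 219 − 186 = 33 bits.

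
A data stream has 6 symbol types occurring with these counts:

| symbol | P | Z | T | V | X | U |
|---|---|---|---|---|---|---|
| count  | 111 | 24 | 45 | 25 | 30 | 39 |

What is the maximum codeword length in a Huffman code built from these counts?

4

Merge the two lowest-weight nodes at each step:
Z(24) + V(25) → 49
X(30) + U(39) → 69
T(45) + 49 → 94
69 + 94 → 163
P(111) + 163 → 274
The first pair merged (Z, V) ends up deepest, at depth 4.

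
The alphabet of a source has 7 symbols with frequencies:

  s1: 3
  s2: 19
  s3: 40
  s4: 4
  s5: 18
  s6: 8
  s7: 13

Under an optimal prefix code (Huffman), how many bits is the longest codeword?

Merge the two lowest-weight nodes at each step:
s1(3) + s4(4) → 7
7 + s6(8) → 15
s7(13) + 15 → 28
s5(18) + s2(19) → 37
28 + 37 → 65
s3(40) + 65 → 105
The first pair merged (s1, s4) ends up deepest, at depth 5.

5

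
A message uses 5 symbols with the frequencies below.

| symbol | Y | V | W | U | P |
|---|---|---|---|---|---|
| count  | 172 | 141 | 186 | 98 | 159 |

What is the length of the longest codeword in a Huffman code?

Merge the two lowest-weight nodes at each step:
combine U(98), V(141) → 239
combine P(159), Y(172) → 331
combine W(186), 239 → 425
combine 331, 425 → 756
The first pair merged (U, V) ends up deepest, at depth 3.

3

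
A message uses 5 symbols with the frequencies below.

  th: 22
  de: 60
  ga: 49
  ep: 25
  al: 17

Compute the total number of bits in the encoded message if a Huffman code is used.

385

Build the Huffman tree bottom-up:
combine al(17), th(22) → 39
combine ep(25), 39 → 64
combine ga(49), de(60) → 109
combine 64, 109 → 173
Total encoded bits = sum of merged weights = 39 + 64 + 109 + 173 = 385.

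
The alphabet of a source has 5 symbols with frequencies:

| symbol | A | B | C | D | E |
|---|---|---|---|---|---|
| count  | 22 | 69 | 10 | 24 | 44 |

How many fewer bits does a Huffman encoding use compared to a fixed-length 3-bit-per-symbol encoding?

Fixed-length: 3 bits × 169 symbols = 507 bits.
Huffman merges:
combine C(10), A(22) → 32
combine D(24), 32 → 56
combine E(44), 56 → 100
combine B(69), 100 → 169
Huffman total = 32 + 56 + 100 + 169 = 357 bits.
Saving = 507 − 357 = 150 bits.

150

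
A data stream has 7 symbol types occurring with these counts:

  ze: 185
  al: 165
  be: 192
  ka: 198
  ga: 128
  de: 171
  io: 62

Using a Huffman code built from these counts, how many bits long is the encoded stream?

3103

Merge the two smallest weights repeatedly:
merge io(62) and ga(128): 190
merge al(165) and de(171): 336
merge ze(185) and 190: 375
merge be(192) and ka(198): 390
merge 336 and 375: 711
merge 390 and 711: 1101
The encoded length is the sum of every internal node's weight: 190 + 336 + 375 + 390 + 711 + 1101 = 3103 bits.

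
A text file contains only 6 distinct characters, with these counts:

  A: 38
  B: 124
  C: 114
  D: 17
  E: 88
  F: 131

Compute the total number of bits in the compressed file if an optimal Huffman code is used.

Build the Huffman tree bottom-up:
combine D(17), A(38) → 55
combine 55, E(88) → 143
combine C(114), B(124) → 238
combine F(131), 143 → 274
combine 238, 274 → 512
Each symbol's bit-cost is frequency × depth; summing gives 1222 bits (equivalently 55 + 143 + 238 + 274 + 512).

1222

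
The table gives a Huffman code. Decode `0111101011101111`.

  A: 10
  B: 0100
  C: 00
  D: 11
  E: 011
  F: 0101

Read left to right; each codeword is recognised as soon as it completes (prefix code):
  011→E | 11→D | 0101→F | 11→D | 011→E | 11→D
Decoded message: EDFDED

EDFDED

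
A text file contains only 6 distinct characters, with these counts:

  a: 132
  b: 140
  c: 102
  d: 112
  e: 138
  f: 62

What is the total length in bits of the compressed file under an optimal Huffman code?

Greedily combine the two least-frequent nodes:
f(62) + c(102) → 164
d(112) + a(132) → 244
e(138) + b(140) → 278
164 + 244 → 408
278 + 408 → 686
Total encoded bits = sum of merged weights = 164 + 244 + 278 + 408 + 686 = 1780.

1780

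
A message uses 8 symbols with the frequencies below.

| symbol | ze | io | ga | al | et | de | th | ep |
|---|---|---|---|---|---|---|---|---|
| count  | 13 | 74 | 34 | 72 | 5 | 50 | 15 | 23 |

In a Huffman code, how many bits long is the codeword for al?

Huffman merges, smallest pair first:
merge et(5) and ze(13): 18
merge th(15) and 18: 33
merge ep(23) and 33: 56
merge ga(34) and de(50): 84
merge 56 and al(72): 128
merge io(74) and 84: 158
merge 128 and 158: 286
The subtree containing al is merged 2 times, so code length = 2.

2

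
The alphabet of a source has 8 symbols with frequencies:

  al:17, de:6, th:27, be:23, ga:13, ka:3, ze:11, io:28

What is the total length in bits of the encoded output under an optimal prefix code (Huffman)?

Greedily combine the two least-frequent nodes:
merge ka(3) and de(6): 9
merge 9 and ze(11): 20
merge ga(13) and al(17): 30
merge 20 and be(23): 43
merge th(27) and io(28): 55
merge 30 and 43: 73
merge 55 and 73: 128
The encoded length is the sum of every internal node's weight: 9 + 20 + 30 + 43 + 55 + 73 + 128 = 358 bits.

358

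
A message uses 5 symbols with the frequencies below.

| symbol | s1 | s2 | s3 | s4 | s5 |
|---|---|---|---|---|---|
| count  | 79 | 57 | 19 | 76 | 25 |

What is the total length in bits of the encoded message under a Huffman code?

Build the Huffman tree bottom-up:
merge s3(19) and s5(25): 44
merge 44 and s2(57): 101
merge s4(76) and s1(79): 155
merge 101 and 155: 256
Each symbol's bit-cost is frequency × depth; summing gives 556 bits (equivalently 44 + 101 + 155 + 256).

556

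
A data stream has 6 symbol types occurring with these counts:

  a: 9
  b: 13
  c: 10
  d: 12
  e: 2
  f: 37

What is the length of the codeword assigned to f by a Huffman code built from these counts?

Build the tree from the bottom:
combine e(2), a(9) → 11
combine c(10), 11 → 21
combine d(12), b(13) → 25
combine 21, 25 → 46
combine f(37), 46 → 83
f sits one level below the root: a 1-bit codeword.

1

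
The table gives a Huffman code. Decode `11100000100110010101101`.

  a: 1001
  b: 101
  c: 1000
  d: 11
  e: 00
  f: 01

Read left to right; each codeword is recognised as soon as it completes (prefix code):
  11→d | 1000→c | 00→e | 1001→a | 1001→a | 01→f | 01→f | 101→b
Decoded message: dceaaffb

dceaaffb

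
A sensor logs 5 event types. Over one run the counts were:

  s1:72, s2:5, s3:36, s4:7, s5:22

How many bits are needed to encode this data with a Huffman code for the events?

Merge the two smallest weights repeatedly:
merge s2(5) and s4(7): 12
merge 12 and s5(22): 34
merge 34 and s3(36): 70
merge 70 and s1(72): 142
Total encoded bits = sum of merged weights = 12 + 34 + 70 + 142 = 258.

258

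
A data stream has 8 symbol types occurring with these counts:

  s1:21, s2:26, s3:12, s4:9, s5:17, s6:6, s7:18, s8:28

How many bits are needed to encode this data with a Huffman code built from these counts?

398

Merge the two smallest weights repeatedly:
merge s6(6) and s4(9): 15
merge s3(12) and 15: 27
merge s5(17) and s7(18): 35
merge s1(21) and s2(26): 47
merge 27 and s8(28): 55
merge 35 and 47: 82
merge 55 and 82: 137
The encoded length is the sum of every internal node's weight: 15 + 27 + 35 + 47 + 55 + 82 + 137 = 398 bits.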